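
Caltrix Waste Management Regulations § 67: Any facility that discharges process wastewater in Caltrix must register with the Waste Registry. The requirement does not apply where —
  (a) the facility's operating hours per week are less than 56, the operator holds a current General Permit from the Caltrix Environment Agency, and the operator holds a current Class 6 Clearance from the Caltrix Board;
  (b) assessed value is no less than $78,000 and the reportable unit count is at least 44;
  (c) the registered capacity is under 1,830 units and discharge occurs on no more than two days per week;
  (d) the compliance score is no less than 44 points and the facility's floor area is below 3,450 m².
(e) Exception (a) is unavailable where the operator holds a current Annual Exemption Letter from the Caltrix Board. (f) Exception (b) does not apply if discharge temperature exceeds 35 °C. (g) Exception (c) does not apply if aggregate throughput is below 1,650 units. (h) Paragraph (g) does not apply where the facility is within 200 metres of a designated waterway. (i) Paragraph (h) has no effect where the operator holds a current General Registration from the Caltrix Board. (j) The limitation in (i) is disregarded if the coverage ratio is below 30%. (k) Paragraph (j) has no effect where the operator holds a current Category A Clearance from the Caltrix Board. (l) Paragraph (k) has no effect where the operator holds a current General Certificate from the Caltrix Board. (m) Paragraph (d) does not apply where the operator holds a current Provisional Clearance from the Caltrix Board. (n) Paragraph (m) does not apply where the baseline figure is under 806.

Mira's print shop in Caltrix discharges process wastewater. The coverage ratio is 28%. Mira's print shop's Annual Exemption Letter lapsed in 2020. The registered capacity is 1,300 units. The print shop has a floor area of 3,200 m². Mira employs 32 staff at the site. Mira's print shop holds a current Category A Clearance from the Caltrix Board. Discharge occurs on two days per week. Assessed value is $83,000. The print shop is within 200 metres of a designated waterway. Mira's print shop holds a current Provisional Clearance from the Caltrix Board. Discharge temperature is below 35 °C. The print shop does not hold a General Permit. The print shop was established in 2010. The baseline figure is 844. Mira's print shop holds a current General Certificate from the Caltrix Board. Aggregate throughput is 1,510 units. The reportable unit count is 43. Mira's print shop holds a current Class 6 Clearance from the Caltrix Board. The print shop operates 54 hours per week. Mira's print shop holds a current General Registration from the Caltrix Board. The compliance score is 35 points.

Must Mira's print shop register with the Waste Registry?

No — exception (c) applies; Mira's print shop is not required to register with the Waste Registry.

Exception (a) requires that the operator holds a current General Permit from the Caltrix Environment Agency; but no General Permit is held, so (a) is unavailable.
Exception (b) does not apply: the reportable unit count is 43, short of 44.
Exception (c): the registered capacity is 1,300 units, under the 1,830 units limit; discharge occurs on no more than two days per week — every condition holds. Considering the limiting provisions: (g) is engaged (aggregate throughput is 1,510 units, below the 1,650 units limit), but is overridden by (h): (h) operates against (g): the print shop is within 200 m of a designated waterway. (i) operates (a current General Registration is held), but is set aside by (j): (j) is engaged — the coverage ratio is 28%, below the 30% limit. (k) would limit (j) — a current Category A Clearance is held — but (l) sets (k) aside: (l) operates against (k): a current General Certificate is held. Exception (c) stands.
Exception (d) fails — the compliance score is 35 points, short of 44 points.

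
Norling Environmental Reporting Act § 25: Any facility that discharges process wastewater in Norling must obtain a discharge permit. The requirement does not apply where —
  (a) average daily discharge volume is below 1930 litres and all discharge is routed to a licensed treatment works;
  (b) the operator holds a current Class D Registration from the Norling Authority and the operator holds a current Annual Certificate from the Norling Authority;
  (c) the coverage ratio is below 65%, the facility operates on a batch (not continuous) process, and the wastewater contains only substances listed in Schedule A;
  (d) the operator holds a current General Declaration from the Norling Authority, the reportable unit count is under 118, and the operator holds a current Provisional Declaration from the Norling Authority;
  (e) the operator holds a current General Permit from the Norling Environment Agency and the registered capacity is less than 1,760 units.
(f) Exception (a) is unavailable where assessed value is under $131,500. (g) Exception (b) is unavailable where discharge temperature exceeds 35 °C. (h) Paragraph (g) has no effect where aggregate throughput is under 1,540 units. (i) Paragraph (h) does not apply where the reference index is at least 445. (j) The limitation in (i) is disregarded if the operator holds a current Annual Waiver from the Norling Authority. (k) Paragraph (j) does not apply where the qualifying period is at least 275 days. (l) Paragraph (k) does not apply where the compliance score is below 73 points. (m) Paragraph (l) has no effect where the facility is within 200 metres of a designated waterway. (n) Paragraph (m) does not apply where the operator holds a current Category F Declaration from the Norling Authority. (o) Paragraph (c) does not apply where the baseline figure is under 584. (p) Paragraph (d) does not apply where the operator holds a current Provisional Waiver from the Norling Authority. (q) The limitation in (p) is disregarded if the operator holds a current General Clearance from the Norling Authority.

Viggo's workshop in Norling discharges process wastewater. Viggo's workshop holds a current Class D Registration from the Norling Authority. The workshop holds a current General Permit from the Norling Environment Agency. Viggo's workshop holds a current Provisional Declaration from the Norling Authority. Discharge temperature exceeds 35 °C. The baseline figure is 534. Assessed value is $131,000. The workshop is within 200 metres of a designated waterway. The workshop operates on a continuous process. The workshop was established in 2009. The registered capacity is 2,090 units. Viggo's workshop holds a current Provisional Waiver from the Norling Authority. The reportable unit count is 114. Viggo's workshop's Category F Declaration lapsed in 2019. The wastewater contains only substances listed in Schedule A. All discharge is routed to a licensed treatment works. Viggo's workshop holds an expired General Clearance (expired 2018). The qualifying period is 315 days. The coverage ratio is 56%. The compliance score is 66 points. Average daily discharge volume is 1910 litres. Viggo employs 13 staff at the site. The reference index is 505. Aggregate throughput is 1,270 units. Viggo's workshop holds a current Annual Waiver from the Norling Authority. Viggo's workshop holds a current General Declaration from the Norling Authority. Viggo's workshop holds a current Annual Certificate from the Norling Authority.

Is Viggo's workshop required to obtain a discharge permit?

Yes — Viggo's workshop must obtain a discharge permit.

All of (a)'s requirements are met (average daily discharge volume is 1910 litres, below the 1930 litres limit; discharge is routed to a licensed treatment works). But applying paragraph (f): (f) is engaged — assessed value is $131,000, under the $131,500 limit. So (a) is unavailable.
All of (b)'s requirements are met (a current Class D Registration is held; a current Annual Certificate is held). But applying paragraphs (g)–(n): (g) applies — discharge temperature exceeds 35 °C. (h) operates (aggregate throughput is 1,270 units, under the 1,540 units limit), but yields to (i): (i) applies — the reference index is 505, meeting the 445 threshold. (j) is engaged (a current Annual Waiver is held), but is displaced by (k): (k) operates against (j): the qualifying period is 315 days, meeting the 275 days threshold. (l) would limit (k) — the compliance score is 66 points, below the 73 points limit — but (m) sets (l) aside: (m) operates against (l): the workshop is within 200 m of a designated waterway. (n), which would lift (m), is inapplicable — there is no Category F Declaration in force. So (b) is unavailable.
Exception (c) fails — the facility operates on a continuous process.
Exception (d)'s conditions are all satisfied: a current General Declaration is held; the reportable unit count is 114, under the 118 limit; a current Provisional Declaration is held. Turning to paragraphs (p)–(q): (p) operates — a current Provisional Waiver is held. (q) is not engaged (the General Clearance is not current), so (p) stands. Exception (d) does not apply.
Exception (e) requires that the registered capacity is less than 1,760 units; but the registered capacity is 2,090 units, not less than 1,760 units, so (e) is unavailable.
No exception applies. The general rule governs.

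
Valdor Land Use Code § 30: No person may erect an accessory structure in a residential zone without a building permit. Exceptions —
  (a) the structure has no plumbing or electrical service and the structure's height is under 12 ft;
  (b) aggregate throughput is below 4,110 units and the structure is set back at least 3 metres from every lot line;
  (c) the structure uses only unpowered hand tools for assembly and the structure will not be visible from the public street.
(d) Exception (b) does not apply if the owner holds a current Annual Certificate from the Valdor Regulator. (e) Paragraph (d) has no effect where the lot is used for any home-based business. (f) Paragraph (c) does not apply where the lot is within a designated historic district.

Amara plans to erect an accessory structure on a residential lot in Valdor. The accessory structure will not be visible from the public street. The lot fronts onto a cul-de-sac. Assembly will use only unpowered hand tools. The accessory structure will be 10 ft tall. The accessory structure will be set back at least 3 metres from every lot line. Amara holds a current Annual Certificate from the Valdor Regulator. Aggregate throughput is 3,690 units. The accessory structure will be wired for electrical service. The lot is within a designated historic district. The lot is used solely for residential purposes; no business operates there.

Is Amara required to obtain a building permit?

Exception (a) fails — electrical service is planned.
Exception (b): aggregate throughput is 3,690 units, below the 4,110 units limit; the setback is at least 3 m on every side — every condition holds. But: (d) is triggered — a current Annual Certificate is held. (e) is not triggered (the lot is solely residential), so (d) stands. Exception (b) does not apply.
Exception (c): assembly uses only hand tools; the structure will not be visible from the street — every condition holds. But: (f) is engaged — the lot is in a historic district. So (c) is unavailable.
Every exception is unavailable, so the rule governs.

Yes — Amara must obtain a building permit.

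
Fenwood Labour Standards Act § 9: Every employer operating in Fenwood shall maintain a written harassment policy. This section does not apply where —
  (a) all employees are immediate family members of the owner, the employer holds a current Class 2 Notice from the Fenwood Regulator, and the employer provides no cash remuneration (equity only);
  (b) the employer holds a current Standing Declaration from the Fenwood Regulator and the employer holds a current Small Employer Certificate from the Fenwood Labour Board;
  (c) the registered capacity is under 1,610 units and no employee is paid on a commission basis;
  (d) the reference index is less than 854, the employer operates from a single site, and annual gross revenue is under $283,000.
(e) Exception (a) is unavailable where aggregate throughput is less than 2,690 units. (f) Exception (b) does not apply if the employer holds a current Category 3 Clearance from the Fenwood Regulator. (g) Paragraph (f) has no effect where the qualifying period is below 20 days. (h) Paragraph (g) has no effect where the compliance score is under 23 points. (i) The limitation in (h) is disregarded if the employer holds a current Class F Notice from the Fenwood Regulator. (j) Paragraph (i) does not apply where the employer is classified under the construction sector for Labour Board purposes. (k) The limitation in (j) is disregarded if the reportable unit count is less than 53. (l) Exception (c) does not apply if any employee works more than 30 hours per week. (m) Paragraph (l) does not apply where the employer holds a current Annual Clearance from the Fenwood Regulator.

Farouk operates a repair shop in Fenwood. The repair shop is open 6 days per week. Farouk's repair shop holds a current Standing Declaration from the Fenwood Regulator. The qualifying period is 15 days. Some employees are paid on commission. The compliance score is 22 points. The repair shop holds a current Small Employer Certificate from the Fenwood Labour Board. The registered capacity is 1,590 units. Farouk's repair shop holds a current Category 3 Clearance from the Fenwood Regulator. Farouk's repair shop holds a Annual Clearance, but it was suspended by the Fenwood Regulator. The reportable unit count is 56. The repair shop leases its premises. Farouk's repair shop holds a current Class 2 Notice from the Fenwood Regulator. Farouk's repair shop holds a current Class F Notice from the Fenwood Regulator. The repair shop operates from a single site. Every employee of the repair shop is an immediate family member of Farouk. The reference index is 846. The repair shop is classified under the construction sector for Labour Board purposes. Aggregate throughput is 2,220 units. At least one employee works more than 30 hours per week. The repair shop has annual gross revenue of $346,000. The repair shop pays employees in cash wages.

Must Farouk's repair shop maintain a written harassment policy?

Yes — Farouk's repair shop must maintain a written harassment policy.

Exception (a) fails — employees are paid cash wages.
All of (b)'s requirements are met (a current Standing Declaration is held; a current Small Employer Certificate is held). But: (f) operates against (b): a current Category 3 Clearance is held. (g) operates (the qualifying period is 15 days, below the 20 days limit), but is overridden by (h): (h) operates against (g): the compliance score is 22 points, under the 23 points limit. (i) would limit (h) — a current Class F Notice is held — but (j) sets (i) aside: (j) operates against (i): the repair shop is classified under the construction sector. (k), which would lift (j), is inapplicable — the reportable unit count is 56, not less than 53. (b) is therefore removed.
Exception (c) requires that no employee is paid on a commission basis; but some employees are paid on commission, so (c) is unavailable.
Exception (d) requires that annual gross revenue is under $283,000; but annual gross revenue is $346,000, not under $283,000, so (d) is unavailable.
No exception displaces § 9.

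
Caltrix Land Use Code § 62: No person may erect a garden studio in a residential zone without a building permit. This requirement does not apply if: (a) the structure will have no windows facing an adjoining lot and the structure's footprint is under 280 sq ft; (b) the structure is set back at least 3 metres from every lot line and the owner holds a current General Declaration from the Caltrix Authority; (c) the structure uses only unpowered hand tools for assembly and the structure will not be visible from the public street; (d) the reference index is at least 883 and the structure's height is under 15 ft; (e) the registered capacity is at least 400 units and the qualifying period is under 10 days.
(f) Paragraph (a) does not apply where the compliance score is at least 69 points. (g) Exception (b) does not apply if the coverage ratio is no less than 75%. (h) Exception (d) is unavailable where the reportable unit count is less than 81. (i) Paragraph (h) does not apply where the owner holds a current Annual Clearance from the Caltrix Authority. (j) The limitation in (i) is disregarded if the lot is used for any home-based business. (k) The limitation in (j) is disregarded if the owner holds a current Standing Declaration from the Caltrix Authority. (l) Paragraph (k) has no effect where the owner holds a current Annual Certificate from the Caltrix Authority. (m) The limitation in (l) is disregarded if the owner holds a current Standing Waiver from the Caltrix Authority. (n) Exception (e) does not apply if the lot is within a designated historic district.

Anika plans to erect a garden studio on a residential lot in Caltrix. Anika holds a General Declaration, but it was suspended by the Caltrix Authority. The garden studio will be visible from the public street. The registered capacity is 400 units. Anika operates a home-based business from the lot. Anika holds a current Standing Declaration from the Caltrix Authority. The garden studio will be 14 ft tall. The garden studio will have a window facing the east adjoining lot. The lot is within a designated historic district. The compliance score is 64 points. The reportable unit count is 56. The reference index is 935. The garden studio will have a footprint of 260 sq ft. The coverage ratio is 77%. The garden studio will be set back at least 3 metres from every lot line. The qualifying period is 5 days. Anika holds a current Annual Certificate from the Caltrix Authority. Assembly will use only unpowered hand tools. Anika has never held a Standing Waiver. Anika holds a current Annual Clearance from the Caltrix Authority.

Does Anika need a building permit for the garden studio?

Yes — Anika must obtain a building permit.

Exception (a) fails — a window faces an adjoining lot.
Exception (b) fails — the General Declaration is not current.
Exception (c) requires that the structure will not be visible from the public street; but the structure will be visible from the street, so (c) is unavailable.
All of (d)'s requirements are met (the reference index is 935, meeting the 883 threshold; the structure's height is 14 ft, under the 15 ft limit). However, paragraphs (h)–(m) must be considered: (h) applies — the reportable unit count is 56, less than the 81 limit. (i) operates (a current Annual Clearance is held), but is displaced by (j): (j) operates against (i): a home-based business operates on the lot. (k) is triggered (a current Standing Declaration is held), but is overridden by (l): (l) operates — a current Annual Certificate is held. (m), which would lift (l), is inapplicable — there is no Standing Waiver in force. (d) is therefore removed.
Exception (e)'s conditions are all satisfied: the registered capacity is 400 units, meeting the 400 units threshold; the qualifying period is 5 days, under the 10 days limit. But applying paragraph (n): (n) operates against (e): the lot is in a historic district. (e) is therefore removed.
None of the exceptions is available; § 62 applies in full.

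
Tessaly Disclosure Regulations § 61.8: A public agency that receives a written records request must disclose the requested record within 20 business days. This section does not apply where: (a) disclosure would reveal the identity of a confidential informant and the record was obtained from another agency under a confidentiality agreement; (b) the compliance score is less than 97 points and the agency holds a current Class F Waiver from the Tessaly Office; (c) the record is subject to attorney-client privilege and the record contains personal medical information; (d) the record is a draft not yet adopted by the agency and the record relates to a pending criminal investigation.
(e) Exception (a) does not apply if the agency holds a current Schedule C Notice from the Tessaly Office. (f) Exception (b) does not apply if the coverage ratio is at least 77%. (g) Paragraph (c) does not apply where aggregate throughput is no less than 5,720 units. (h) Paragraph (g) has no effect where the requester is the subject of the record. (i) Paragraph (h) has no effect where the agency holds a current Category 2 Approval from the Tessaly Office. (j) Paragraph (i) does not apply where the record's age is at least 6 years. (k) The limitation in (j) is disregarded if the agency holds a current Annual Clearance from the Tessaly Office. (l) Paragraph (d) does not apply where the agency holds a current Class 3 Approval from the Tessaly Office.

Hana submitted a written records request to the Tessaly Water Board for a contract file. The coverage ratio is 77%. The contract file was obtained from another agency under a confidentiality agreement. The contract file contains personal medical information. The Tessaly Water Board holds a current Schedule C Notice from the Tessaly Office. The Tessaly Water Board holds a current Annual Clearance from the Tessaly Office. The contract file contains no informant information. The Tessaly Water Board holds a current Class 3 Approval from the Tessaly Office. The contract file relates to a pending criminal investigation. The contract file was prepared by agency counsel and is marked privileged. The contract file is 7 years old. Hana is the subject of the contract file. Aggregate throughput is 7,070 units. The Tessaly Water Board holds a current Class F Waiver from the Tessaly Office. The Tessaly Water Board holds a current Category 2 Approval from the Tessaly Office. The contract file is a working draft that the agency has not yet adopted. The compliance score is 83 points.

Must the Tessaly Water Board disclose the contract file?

Yes — the Tessaly Water Board must disclose the contract file.

Exception (a) fails — the contract file contains no informant information.
Exception (b): the compliance score is 83 points, less than the 97 points limit; a current Class F Waiver is held — every condition holds. However, paragraph (f) must be considered: (f) operates against (b): the coverage ratio is 77%, meeting the 77% threshold. Exception (b) does not apply.
Exception (c)'s conditions are all satisfied: the contract file is privileged; the contract file contains personal medical information. Turning to paragraphs (g)–(k): (g) operates against (c): aggregate throughput is 7,070 units, meeting the 5,720 units threshold. (h) would limit (g) — Hana is the subject of the contract file — but (i) sets (h) aside: (i) operates against (h): a current Category 2 Approval is held. (j) would limit (i) — the record's age is 7 years, meeting the 6 years threshold — but (k) sets (j) aside: (k) operates against (j): a current Annual Clearance is held. So (c) is unavailable.
All of (d)'s requirements are met (the contract file is an unadopted draft; the contract file relates to a pending investigation). Turning to paragraph (l): (l) operates — a current Class 3 Approval is held. So (d) is unavailable.
None of the exceptions is available; § 61.8 applies in full.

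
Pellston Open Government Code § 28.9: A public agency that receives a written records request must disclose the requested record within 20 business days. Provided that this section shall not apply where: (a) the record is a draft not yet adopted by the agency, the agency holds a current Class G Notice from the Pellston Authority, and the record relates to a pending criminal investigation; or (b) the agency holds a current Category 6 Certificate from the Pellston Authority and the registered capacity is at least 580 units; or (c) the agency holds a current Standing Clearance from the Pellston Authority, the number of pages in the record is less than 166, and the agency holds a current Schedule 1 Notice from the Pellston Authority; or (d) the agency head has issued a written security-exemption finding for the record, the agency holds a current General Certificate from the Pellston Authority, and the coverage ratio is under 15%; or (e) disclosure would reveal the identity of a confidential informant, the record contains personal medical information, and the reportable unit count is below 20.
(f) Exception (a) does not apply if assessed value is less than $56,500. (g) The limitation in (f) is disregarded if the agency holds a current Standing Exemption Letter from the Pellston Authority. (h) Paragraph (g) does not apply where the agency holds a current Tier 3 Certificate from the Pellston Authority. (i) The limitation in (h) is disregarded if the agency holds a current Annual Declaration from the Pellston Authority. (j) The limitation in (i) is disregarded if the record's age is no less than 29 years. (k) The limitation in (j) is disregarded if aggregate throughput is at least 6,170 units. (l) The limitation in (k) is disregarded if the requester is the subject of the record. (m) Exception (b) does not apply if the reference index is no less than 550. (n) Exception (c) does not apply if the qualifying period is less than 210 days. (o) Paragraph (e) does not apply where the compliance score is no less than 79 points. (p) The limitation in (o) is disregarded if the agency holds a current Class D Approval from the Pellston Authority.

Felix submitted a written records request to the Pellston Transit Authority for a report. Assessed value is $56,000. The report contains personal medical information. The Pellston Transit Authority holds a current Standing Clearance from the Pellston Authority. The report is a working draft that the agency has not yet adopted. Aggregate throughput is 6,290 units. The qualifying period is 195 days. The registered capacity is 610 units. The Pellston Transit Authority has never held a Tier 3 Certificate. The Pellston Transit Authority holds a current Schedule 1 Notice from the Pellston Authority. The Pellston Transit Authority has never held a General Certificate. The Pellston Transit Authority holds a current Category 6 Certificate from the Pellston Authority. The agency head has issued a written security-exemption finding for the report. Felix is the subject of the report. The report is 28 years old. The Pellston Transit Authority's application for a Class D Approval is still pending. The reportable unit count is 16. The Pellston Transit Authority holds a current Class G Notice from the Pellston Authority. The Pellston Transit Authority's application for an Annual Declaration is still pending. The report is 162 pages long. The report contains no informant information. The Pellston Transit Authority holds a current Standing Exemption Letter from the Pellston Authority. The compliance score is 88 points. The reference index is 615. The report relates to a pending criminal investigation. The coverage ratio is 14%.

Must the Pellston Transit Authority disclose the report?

Exception (a)'s conditions are all satisfied: the report is an unadopted draft; a current Class G Notice is held; the report relates to a pending investigation. As to paragraphs (f)–(l): (f) would limit (a) — assessed value is $56,000, less than the $56,500 limit — but (g) sets (f) aside: (g) is triggered — a current Standing Exemption Letter is held. (h), which would lift (g), is inapplicable — no current Tier 3 Certificate is held. (a) remains available.
All of (b)'s requirements are met (a current Category 6 Certificate is held; the registered capacity is 610 units, meeting the 580 units threshold). But: (m) operates against (b): the reference index is 615, meeting the 550 threshold. (b) is therefore removed.
Exception (c) is satisfied on its face — a current Standing Clearance is held; the number of pages in the record is 162, less than the 166 limit; a current Schedule 1 Notice is held. However, paragraph (n) must be considered: (n) operates against (c): the qualifying period is 195 days, less than the 210 days limit. Exception (c) does not apply.
Exception (d) requires that the agency holds a current General Certificate from the Pellston Authority; but there is no General Certificate in force, so (d) is unavailable.
Exception (e) does not apply: the report contains no informant information.

No — exception (a) applies; the Pellston Transit Authority is not required to disclose the report.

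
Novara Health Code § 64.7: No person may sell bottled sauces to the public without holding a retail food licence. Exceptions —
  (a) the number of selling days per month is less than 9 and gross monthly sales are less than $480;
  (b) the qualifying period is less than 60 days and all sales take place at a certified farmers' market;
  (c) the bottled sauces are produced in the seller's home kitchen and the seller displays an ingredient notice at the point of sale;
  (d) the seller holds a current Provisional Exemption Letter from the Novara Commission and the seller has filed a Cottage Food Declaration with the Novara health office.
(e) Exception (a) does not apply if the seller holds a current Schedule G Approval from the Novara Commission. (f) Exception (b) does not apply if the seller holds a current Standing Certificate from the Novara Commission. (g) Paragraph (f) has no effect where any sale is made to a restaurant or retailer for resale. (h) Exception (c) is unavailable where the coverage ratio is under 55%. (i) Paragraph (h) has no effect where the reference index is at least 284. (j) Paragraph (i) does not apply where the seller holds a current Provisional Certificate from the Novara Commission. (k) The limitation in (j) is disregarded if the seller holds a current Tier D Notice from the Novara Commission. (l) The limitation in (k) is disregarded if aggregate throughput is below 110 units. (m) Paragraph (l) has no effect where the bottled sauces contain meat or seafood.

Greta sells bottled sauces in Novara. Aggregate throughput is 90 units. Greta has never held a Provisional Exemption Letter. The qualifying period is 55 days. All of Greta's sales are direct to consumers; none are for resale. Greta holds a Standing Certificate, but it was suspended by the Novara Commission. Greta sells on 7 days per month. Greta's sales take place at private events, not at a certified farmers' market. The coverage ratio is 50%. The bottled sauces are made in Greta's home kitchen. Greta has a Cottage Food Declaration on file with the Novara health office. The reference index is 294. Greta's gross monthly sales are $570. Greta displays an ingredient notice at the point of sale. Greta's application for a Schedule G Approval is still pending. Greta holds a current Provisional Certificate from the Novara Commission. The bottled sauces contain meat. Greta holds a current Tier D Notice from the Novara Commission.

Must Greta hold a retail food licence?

No — exception (c) applies; Greta is not required to hold a retail food licence.

Exception (a) requires that gross monthly sales are less than $480; but gross monthly sales are $570, not less than $480, so (a) is unavailable.
Exception (b) fails — sales are at private events, not a certified farmers' market.
Exception (c): the bottled sauces are home-kitchen produced; an ingredient notice is displayed — every condition holds. Applying paragraphs (h)–(m): (h) applies (the coverage ratio is 50%, under the 55% limit), but is displaced by (i): (i) operates against (h): the reference index is 294, meeting the 284 threshold. (j) would limit (i) — a current Provisional Certificate is held — but (k) sets (j) aside: (k) is triggered — a current Tier D Notice is held. (l) operates (aggregate throughput is 90 units, below the 110 units limit), but is itself disapplied by (m): (m) operates against (l): the bottled sauces contain meat. (c) remains available.
Exception (d) fails — no current Provisional Exemption Letter is held.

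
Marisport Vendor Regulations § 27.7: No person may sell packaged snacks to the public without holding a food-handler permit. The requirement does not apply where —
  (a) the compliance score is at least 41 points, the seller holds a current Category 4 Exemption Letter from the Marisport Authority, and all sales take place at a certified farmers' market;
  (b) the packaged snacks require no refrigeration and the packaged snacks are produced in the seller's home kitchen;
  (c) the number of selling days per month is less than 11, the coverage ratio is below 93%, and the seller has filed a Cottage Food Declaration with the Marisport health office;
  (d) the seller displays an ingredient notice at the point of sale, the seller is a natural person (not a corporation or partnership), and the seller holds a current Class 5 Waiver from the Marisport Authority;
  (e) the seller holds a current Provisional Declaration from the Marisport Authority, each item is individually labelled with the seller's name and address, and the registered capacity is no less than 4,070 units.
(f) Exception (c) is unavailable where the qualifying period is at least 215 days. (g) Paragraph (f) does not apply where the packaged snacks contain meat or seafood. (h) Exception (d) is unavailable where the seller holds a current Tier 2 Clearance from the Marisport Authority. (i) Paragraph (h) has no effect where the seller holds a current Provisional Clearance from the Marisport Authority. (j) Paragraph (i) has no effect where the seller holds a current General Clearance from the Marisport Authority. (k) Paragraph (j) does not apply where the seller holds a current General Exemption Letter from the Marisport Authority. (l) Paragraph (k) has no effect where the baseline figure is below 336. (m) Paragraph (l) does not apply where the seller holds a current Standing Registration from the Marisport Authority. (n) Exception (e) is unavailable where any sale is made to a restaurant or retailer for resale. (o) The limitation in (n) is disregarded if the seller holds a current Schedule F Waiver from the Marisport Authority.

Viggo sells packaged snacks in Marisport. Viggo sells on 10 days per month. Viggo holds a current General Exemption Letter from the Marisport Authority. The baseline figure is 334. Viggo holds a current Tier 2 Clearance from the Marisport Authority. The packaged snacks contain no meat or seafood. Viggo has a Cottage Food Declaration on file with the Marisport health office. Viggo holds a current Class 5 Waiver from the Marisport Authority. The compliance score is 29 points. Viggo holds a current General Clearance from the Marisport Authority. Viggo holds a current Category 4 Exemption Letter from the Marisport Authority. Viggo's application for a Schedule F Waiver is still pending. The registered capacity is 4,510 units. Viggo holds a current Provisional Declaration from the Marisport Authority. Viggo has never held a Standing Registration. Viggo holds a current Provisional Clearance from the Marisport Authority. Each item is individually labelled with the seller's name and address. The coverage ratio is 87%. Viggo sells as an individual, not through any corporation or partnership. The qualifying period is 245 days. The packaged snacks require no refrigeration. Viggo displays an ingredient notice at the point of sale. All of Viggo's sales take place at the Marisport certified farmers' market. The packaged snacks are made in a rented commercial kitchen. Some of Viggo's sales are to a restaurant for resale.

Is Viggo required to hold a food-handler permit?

Yes — Viggo must hold a food-handler permit.

Exception (a) requires that the compliance score is at least 41 points; but the compliance score is 29 points, short of 41 points, so (a) is unavailable.
Exception (b) requires that the packaged snacks are produced in the seller's home kitchen; but the packaged snacks are made in a commercial kitchen, not a home kitchen, so (b) is unavailable.
Exception (c): the number of selling days per month is 10, less than the 11 limit; the coverage ratio is 87%, below the 93% limit; a Cottage Food Declaration is on file — every condition holds. But: (f) operates against (c): the qualifying period is 245 days, meeting the 215 days threshold. (g), which would lift (f), is not triggered — the packaged snacks contain no meat or seafood. Exception (c) does not apply.
Exception (d) is satisfied on its face — an ingredient notice is displayed; the seller is a natural person; a current Class 5 Waiver is held. But applying paragraphs (h)–(m): (h) is engaged — a current Tier 2 Clearance is held. (i) is engaged (a current Provisional Clearance is held), but yields to (j): (j) is triggered — a current General Clearance is held. (k) is engaged (a current General Exemption Letter is held), but is itself disapplied by (l): (l) operates — the baseline figure is 334, below the 336 limit. (m) is not engaged (the Standing Registration is not current), so (l) stands. Exception (d) does not apply.
Exception (e)'s conditions are all satisfied: a current Provisional Declaration is held; items are individually labelled; the registered capacity is 4,510 units, meeting the 4,070 units threshold. But: (n) operates against (e): some sales are to a restaurant for resale. (o) is not engaged (there is no Schedule F Waiver in force), so (n) stands. Exception (e) does not apply.
No exception applies. The general rule governs.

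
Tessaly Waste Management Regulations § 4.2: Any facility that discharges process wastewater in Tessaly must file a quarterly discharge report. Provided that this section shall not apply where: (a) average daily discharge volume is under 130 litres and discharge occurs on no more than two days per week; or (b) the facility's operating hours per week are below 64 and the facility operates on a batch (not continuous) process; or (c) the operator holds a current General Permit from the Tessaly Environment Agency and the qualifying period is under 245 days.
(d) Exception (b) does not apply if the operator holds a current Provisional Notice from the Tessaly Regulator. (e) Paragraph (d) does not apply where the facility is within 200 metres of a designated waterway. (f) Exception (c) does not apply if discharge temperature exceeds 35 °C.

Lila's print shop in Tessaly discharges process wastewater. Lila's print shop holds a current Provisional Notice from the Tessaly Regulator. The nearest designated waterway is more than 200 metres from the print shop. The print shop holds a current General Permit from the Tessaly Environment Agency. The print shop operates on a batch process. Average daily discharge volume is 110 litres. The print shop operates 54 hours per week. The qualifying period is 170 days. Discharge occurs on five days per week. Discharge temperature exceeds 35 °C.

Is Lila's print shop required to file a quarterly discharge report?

Exception (a) fails — discharge occurs on five days per week.
Exception (b) is satisfied on its face — the facility's operating hours per week are 54, below the 64 limit; the facility operates on a batch process. Turning to paragraphs (d)–(e): (d) operates against (b): a current Provisional Notice is held. (e), which would lift (d), is inapplicable — the print shop is more than 200 m from any designated waterway. So (b) is unavailable.
All of (c)'s requirements are met (a current General Permit is held; the qualifying period is 170 days, under the 245 days limit). But applying paragraph (f): (f) operates — discharge temperature exceeds 35 °C. (c) is therefore removed.
No exception applies. The general rule governs.

Yes — Lila's print shop must file a quarterly discharge report.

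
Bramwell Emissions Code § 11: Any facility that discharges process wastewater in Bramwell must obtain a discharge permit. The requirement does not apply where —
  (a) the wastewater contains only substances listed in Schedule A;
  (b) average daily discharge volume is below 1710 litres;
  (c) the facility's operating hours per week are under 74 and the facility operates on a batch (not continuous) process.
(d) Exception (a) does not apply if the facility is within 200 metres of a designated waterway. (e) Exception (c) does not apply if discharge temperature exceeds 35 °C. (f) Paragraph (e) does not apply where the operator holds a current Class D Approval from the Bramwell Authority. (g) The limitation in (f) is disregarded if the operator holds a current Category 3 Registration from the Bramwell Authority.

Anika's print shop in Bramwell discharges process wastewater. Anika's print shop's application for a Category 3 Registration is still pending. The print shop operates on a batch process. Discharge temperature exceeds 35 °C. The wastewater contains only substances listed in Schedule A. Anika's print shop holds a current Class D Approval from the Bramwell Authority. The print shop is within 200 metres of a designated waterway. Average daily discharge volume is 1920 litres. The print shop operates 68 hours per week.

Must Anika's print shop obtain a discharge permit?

Exception (a) is satisfied on its face — the wastewater is Schedule-A-only. However, paragraph (d) must be considered: (d) operates — the print shop is within 200 m of a designated waterway. (a) is therefore removed.
Exception (b) requires that average daily discharge volume is below 1710 litres; but average daily discharge volume is 1920 litres, not below 1710 litres, so (b) is unavailable.
Exception (c)'s conditions are all satisfied: the facility's operating hours per week are 68, under the 74 limit; the facility operates on a batch process. Under paragraphs (e)–(g): (e) applies (discharge temperature exceeds 35 °C), but yields to (f): (f) applies — a current Class D Approval is held. (g), which would lift (f), does not operate here — no current Category 3 Registration is held. (c) remains available.

No — exception (c) applies; Anika's print shop is not required to obtain a discharge permit.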